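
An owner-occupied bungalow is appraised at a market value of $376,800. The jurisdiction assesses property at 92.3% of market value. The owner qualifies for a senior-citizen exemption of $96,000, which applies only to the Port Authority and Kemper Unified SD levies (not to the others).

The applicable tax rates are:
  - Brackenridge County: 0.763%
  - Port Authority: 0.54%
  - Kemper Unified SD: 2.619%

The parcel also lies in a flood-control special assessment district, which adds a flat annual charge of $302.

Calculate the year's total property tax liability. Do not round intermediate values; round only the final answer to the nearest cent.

$10,909.54

Assessed value = $376,800 × 0.923 = $347,786.4
Brackenridge County: $347,786.4 × 0.00763 = $2,653.610232
Port Authority: ($347,786.4 − $96,000) × 0.0054 = $251,786.4 × 0.0054 = $1,359.64656
Kemper Unified SD: ($347,786.4 − $96,000) × 0.02619 = $251,786.4 × 0.02619 = $6,594.285816
Levies subtotal = $10,607.542608
Total = $10,607.542608 + $302 = $10,909.542608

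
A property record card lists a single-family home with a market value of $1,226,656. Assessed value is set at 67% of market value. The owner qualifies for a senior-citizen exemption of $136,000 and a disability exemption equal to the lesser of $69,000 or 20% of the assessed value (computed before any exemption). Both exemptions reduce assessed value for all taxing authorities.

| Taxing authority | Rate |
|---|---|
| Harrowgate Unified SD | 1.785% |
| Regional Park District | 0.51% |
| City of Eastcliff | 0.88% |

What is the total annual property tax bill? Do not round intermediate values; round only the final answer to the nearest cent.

$19,585.29

Assessed value = $1,226,656 × 0.67 = $821,859.52
Disability exemption = min($69,000, 20% × $821,859.52) = min($69,000, $164,371.904) = $69,000 (dollar cap binds)
Taxable value = $821,859.52 − $136,000 − $69,000 = $616,859.52
Harrowgate Unified SD: $616,859.52 × 0.01785 = $11,010.942432
Regional Park District: $616,859.52 × 0.0051 = $3,145.983552
City of Eastcliff: $616,859.52 × 0.0088 = $5,428.363776
Total = $19,585.28976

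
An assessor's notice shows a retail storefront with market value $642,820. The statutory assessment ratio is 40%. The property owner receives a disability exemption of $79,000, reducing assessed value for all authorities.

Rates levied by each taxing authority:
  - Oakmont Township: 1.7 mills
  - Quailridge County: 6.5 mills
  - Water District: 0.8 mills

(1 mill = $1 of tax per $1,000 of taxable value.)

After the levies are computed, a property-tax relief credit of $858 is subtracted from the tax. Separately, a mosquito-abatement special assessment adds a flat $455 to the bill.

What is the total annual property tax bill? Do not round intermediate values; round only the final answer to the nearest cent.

$1,200.15

Assessed value = $642,820 × 0.4 = $257,128
Taxable value = $257,128 − $79,000 = $178,128
Oakmont Township: $178,128 × 0.0017 = $302.8176
Quailridge County: $178,128 × 0.0065 = $1,157.832
Water District: $178,128 × 0.0008 = $142.5024
Levies subtotal = $1,603.152
After credit = $1,603.152 − $858 = $745.152
Total = $745.152 + $455 = $1,200.152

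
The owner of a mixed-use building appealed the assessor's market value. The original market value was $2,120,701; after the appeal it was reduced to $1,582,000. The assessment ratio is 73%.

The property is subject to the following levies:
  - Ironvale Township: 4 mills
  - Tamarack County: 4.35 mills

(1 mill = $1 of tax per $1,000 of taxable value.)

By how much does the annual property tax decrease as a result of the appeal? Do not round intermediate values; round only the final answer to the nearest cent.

$3,283.65

Old assessed value = $2,120,701 × 0.73 = $1,548,111.73
New assessed value = $1,582,000 × 0.73 = $1,154,860
Combined rate = 0.004 + 0.00435 = 0.00835
Old tax = $1,548,111.73 × 0.00835 = $12,926.7329455
New tax = $1,154,860 × 0.00835 = $9,643.081
Reduction = $12,926.7329455 − $9,643.081 = $3,283.6519455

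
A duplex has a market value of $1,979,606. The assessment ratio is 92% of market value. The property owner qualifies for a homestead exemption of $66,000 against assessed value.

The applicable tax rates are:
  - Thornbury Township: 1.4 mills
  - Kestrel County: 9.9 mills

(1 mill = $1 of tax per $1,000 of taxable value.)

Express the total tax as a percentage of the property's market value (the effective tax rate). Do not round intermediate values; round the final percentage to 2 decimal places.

1.00%

Assessed value = $1,979,606 × 0.92 = $1,821,237.52
Taxable value = $1,821,237.52 − $66,000 = $1,755,237.52
Thornbury Township: $1,755,237.52 × 0.0014 = $2,457.332528
Kestrel County: $1,755,237.52 × 0.0099 = $17,376.851448
Total tax = $19,834.183976
Effective rate = $19,834.183976 ÷ $1,979,606 = 1.00% of market value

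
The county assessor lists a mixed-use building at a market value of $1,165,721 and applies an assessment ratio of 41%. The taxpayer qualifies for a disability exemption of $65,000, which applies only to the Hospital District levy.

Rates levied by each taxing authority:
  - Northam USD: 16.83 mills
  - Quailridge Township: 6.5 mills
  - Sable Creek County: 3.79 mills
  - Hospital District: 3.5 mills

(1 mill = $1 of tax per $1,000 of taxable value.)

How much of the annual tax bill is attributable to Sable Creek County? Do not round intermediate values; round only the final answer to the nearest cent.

$1,811.41

Assessed value = $1,165,721 × 0.41 = $477,945.61
Sable Creek County taxable value = $477,945.61 (exemption does not apply)
Sable Creek County levy = $477,945.61 × 0.00379 = $1,811.4138619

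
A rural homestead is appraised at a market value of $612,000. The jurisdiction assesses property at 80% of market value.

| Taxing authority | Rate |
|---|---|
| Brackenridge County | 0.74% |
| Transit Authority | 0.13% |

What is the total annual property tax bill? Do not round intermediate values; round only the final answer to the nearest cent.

$4,259.52

Assessed value = $612,000 × 0.8 = $489,600
Brackenridge County: $489,600 × 0.0074 = $3,623.04
Transit Authority: $489,600 × 0.0013 = $636.48
Total = $3,623.04 + $636.48 = $4,259.52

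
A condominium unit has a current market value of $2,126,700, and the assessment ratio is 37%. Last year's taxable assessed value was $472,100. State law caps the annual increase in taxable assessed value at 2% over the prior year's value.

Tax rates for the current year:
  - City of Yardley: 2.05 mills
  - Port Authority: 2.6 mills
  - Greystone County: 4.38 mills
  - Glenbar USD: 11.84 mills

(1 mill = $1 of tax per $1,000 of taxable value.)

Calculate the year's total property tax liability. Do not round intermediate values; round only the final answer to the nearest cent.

Uncapped assessed value = $2,126,700 × 0.37 = $786,879
Cap limit = $472,100 × 1.02 = $481,542
Taxable assessed value = min($786,879, $481,542) = $481,542 (cap binds)
City of Yardley: $481,542 × 0.00205 = $987.1611
Port Authority: $481,542 × 0.0026 = $1,252.0092
Greystone County: $481,542 × 0.00438 = $2,109.15396
Glenbar USD: $481,542 × 0.01184 = $5,701.45728
Total = $10,049.78154

$10,049.78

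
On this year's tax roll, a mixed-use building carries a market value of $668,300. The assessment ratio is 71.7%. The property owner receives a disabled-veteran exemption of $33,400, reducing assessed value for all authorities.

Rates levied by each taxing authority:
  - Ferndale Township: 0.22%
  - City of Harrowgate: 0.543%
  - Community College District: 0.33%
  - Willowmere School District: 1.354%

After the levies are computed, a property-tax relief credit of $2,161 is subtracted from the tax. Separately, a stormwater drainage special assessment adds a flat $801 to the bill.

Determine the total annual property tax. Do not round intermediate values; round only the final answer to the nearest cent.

Assessed value = $668,300 × 0.717 = $479,171.1
Taxable value = $479,171.1 − $33,400 = $445,771.1
Ferndale Township: $445,771.1 × 0.0022 = $980.69642
City of Harrowgate: $445,771.1 × 0.00543 = $2,420.537073
Community College District: $445,771.1 × 0.0033 = $1,471.04463
Willowmere School District: $445,771.1 × 0.01354 = $6,035.740694
Levies subtotal = $10,908.018817
After credit = $10,908.018817 − $2,161 = $8,747.018817
Total = $8,747.018817 + $801 = $9,548.018817

$9,548.02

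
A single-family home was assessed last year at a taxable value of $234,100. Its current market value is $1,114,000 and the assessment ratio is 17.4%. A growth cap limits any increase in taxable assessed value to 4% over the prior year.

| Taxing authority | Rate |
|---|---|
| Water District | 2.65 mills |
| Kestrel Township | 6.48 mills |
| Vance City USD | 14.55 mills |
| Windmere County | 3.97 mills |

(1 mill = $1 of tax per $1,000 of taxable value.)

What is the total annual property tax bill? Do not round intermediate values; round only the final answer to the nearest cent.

Uncapped assessed value = $1,114,000 × 0.174 = $193,836
Cap limit = $234,100 × 1.04 = $243,464
Taxable assessed value = min($193,836, $243,464) = $193,836 (cap does not bind)
Water District: $193,836 × 0.00265 = $513.6654
Kestrel Township: $193,836 × 0.00648 = $1,256.05728
Vance City USD: $193,836 × 0.01455 = $2,820.3138
Windmere County: $193,836 × 0.00397 = $769.52892
Total = $5,359.5654

$5,359.57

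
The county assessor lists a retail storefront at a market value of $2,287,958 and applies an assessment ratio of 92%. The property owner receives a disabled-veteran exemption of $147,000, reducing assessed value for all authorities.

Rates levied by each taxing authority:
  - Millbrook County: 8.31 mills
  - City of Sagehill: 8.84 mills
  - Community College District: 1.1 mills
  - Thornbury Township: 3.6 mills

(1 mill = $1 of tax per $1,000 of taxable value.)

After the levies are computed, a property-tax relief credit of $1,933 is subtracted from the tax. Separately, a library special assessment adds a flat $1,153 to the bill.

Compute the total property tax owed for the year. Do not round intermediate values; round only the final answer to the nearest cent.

$42,000.58

Assessed value = $2,287,958 × 0.92 = $2,104,921.36
Taxable value = $2,104,921.36 − $147,000 = $1,957,921.36
Millbrook County: $1,957,921.36 × 0.00831 = $16,270.3265016
City of Sagehill: $1,957,921.36 × 0.00884 = $17,308.0248224
Community College District: $1,957,921.36 × 0.0011 = $2,153.713496
Thornbury Township: $1,957,921.36 × 0.0036 = $7,048.516896
Levies subtotal = $42,780.581716
After credit = $42,780.581716 − $1,933 = $40,847.581716
Total = $40,847.581716 + $1,153 = $42,000.581716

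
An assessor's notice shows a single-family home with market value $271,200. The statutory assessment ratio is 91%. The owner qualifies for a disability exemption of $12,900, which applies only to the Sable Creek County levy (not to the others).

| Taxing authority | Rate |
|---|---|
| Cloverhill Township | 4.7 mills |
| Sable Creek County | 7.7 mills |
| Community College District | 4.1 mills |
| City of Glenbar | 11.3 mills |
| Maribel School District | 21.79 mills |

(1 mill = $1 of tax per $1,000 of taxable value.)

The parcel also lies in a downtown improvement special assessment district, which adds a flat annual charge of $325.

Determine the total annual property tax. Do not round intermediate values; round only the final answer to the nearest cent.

Assessed value = $271,200 × 0.91 = $246,792
Cloverhill Township: $246,792 × 0.0047 = $1,159.9224
Sable Creek County: ($246,792 − $12,900) × 0.0077 = $233,892 × 0.0077 = $1,800.9684
Community College District: $246,792 × 0.0041 = $1,011.8472
City of Glenbar: $246,792 × 0.0113 = $2,788.7496
Maribel School District: $246,792 × 0.02179 = $5,377.59768
Levies subtotal = $12,139.08528
Total = $12,139.08528 + $325 = $12,464.08528

$12,464.09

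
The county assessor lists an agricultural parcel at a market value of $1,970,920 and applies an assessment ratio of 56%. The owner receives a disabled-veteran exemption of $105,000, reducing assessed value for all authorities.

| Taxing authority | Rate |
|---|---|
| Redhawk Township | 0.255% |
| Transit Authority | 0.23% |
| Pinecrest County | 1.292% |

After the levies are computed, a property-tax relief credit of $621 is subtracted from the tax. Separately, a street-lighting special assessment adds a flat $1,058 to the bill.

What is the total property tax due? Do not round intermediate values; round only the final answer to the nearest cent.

Assessed value = $1,970,920 × 0.56 = $1,103,715.2
Taxable value = $1,103,715.2 − $105,000 = $998,715.2
Redhawk Township: $998,715.2 × 0.00255 = $2,546.72376
Transit Authority: $998,715.2 × 0.0023 = $2,297.04496
Pinecrest County: $998,715.2 × 0.01292 = $12,903.400384
Levies subtotal = $17,747.169104
After credit = $17,747.169104 − $621 = $17,126.169104
Total = $17,126.169104 + $1,058 = $18,184.169104

$18,184.17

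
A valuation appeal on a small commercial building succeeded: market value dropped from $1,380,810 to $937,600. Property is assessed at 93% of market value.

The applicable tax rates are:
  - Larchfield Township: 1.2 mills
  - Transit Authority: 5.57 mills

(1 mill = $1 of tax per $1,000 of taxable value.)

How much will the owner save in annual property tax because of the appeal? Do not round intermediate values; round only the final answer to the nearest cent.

Old assessed value = $1,380,810 × 0.93 = $1,284,153.3
New assessed value = $937,600 × 0.93 = $871,968
Combined rate = 0.0012 + 0.00557 = 0.00677
Old tax = $1,284,153.3 × 0.00677 = $8,693.717841
New tax = $871,968 × 0.00677 = $5,903.22336
Reduction = $8,693.717841 − $5,903.22336 = $2,790.494481

$2,790.49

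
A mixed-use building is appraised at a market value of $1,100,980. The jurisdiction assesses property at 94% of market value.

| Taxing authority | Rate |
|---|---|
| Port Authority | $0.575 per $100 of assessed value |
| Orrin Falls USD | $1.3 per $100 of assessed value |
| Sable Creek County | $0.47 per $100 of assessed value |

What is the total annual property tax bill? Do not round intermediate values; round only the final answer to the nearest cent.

$24,268.90

Assessed value = $1,100,980 × 0.94 = $1,034,921.2
Port Authority: $1,034,921.2 × 0.00575 = $5,950.7969
Orrin Falls USD: $1,034,921.2 × 0.013 = $13,453.9756
Sable Creek County: $1,034,921.2 × 0.0047 = $4,864.12964
Total = $5,950.7969 + $13,453.9756 + $4,864.12964 = $24,268.90214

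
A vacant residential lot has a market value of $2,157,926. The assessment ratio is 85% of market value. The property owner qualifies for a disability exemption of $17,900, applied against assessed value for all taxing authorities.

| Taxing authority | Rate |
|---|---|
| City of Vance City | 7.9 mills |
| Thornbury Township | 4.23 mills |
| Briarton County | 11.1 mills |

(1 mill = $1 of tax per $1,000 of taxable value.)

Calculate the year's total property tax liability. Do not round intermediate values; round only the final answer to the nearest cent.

$42,193.51

Assessed value = $2,157,926 × 0.85 = $1,834,237.1
Taxable value = $1,834,237.1 − $17,900 = $1,816,337.1
City of Vance City: $1,816,337.1 × 0.0079 = $14,349.06309
Thornbury Township: $1,816,337.1 × 0.00423 = $7,683.105933
Briarton County: $1,816,337.1 × 0.0111 = $20,161.34181
Total = $14,349.06309 + $7,683.105933 + $20,161.34181 = $42,193.510833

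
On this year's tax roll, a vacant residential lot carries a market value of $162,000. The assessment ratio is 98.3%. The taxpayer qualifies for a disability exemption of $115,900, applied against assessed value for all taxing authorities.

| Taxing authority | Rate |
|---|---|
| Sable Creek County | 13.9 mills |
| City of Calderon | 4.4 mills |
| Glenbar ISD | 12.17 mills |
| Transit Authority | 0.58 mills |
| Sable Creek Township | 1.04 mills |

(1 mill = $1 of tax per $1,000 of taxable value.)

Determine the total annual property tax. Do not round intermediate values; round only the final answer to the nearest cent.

Assessed value = $162,000 × 0.983 = $159,246
Taxable value = $159,246 − $115,900 = $43,346
Sable Creek County: $43,346 × 0.0139 = $602.5094
City of Calderon: $43,346 × 0.0044 = $190.7224
Glenbar ISD: $43,346 × 0.01217 = $527.52082
Transit Authority: $43,346 × 0.00058 = $25.14068
Sable Creek Township: $43,346 × 0.00104 = $45.07984
Total = $602.5094 + $190.7224 + $527.52082 + $25.14068 + $45.07984 = $1,390.97314

$1,390.97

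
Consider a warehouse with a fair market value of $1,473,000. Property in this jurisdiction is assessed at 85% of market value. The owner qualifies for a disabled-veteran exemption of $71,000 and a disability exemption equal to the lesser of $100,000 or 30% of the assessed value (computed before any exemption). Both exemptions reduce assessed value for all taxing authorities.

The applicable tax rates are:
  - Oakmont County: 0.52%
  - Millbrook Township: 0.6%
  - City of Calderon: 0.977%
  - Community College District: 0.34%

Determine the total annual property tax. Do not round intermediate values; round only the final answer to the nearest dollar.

Assessed value = $1,473,000 × 0.85 = $1,252,050
Disability exemption = min($100,000, 30% × $1,252,050) = min($100,000, $375,615) = $100,000 (dollar cap binds)
Taxable value = $1,252,050 − $71,000 − $100,000 = $1,081,050
Oakmont County: $1,081,050 × 0.0052 = $5,621.46
Millbrook Township: $1,081,050 × 0.006 = $6,486.3
City of Calderon: $1,081,050 × 0.00977 = $10,561.8585
Community College District: $1,081,050 × 0.0034 = $3,675.57
Total = $26,345.1885

$26,345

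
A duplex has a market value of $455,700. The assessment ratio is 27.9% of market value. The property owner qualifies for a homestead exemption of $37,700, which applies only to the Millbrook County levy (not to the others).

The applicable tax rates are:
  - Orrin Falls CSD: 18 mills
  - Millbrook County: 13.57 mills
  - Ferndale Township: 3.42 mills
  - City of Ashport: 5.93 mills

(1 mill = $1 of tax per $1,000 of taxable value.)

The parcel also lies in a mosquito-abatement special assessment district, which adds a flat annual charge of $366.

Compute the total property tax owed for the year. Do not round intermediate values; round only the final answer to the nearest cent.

$5,056.99

Assessed value = $455,700 × 0.279 = $127,140.3
Orrin Falls CSD: $127,140.3 × 0.018 = $2,288.5254
Millbrook County: ($127,140.3 − $37,700) × 0.01357 = $89,440.3 × 0.01357 = $1,213.704871
Ferndale Township: $127,140.3 × 0.00342 = $434.819826
City of Ashport: $127,140.3 × 0.00593 = $753.941979
Levies subtotal = $4,690.992076
Total = $4,690.992076 + $366 = $5,056.992076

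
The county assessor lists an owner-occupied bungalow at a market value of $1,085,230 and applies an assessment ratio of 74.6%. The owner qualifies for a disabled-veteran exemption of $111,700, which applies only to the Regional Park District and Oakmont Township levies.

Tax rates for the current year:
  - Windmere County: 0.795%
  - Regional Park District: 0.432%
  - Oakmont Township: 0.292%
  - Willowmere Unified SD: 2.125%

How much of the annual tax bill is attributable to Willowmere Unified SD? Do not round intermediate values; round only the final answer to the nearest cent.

$17,203.61

Assessed value = $1,085,230 × 0.746 = $809,581.58
Willowmere Unified SD taxable value = $809,581.58 (exemption does not apply)
Willowmere Unified SD levy = $809,581.58 × 0.02125 = $17,203.608575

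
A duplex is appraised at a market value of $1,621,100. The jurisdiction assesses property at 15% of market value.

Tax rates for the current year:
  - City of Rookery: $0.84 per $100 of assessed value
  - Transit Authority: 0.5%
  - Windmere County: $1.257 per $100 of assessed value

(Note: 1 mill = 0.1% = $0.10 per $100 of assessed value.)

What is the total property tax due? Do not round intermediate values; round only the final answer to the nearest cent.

Assessed value = $1,621,100 × 0.15 = $243,165
City of Rookery: $243,165 × 0.0084 = $2,042.586
Transit Authority: $243,165 × 0.005 = $1,215.825
Windmere County: $243,165 × 0.01257 = $3,056.58405
Total = $6,314.99505

$6,315.00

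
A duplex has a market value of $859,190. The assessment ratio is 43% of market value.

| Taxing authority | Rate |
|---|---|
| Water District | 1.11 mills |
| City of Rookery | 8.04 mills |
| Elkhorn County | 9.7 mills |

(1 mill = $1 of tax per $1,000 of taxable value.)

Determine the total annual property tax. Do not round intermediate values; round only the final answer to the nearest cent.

Assessed value = $859,190 × 0.43 = $369,451.7
Water District: $369,451.7 × 0.00111 = $410.091387
City of Rookery: $369,451.7 × 0.00804 = $2,970.391668
Elkhorn County: $369,451.7 × 0.0097 = $3,583.68149
Total = $410.091387 + $2,970.391668 + $3,583.68149 = $6,964.164545

$6,964.16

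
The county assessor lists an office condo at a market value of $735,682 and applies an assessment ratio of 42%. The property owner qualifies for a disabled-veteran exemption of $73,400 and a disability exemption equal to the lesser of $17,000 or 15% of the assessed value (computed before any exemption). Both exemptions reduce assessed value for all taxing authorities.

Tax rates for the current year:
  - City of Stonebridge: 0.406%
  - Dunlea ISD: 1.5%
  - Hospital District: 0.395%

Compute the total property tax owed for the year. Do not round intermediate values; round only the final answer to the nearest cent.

Assessed value = $735,682 × 0.42 = $308,986.44
Disability exemption = min($17,000, 15% × $308,986.44) = min($17,000, $46,347.966) = $17,000 (dollar cap binds)
Taxable value = $308,986.44 − $73,400 − $17,000 = $218,586.44
City of Stonebridge: $218,586.44 × 0.00406 = $887.4609464
Dunlea ISD: $218,586.44 × 0.015 = $3,278.7966
Hospital District: $218,586.44 × 0.00395 = $863.416438
Total = $5,029.6739844

$5,029.67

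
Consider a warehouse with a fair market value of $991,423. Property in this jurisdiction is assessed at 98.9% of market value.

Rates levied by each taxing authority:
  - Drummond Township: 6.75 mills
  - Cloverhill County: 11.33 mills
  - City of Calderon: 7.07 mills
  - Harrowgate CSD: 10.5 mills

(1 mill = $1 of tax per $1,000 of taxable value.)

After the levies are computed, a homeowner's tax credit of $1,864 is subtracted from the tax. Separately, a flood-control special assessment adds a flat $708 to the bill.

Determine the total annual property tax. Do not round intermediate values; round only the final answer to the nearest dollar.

$33,799

Assessed value = $991,423 × 0.989 = $980,517.347
Drummond Township: $980,517.347 × 0.00675 = $6,618.49209225
Cloverhill County: $980,517.347 × 0.01133 = $11,109.26154151
City of Calderon: $980,517.347 × 0.00707 = $6,932.25764329
Harrowgate CSD: $980,517.347 × 0.0105 = $10,295.4321435
Levies subtotal = $34,955.44342055
After credit = $34,955.44342055 − $1,864 = $33,091.44342055
Total = $33,091.44342055 + $708 = $33,799.44342055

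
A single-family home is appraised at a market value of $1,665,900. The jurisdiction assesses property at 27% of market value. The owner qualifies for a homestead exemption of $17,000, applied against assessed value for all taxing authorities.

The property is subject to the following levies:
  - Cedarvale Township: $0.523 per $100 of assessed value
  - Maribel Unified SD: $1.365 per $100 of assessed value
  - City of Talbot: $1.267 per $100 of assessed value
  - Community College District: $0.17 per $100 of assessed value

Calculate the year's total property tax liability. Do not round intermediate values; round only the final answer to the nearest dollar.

Assessed value = $1,665,900 × 0.27 = $449,793
Taxable value = $449,793 − $17,000 = $432,793
Cedarvale Township: $432,793 × 0.00523 = $2,263.50739
Maribel Unified SD: $432,793 × 0.01365 = $5,907.62445
City of Talbot: $432,793 × 0.01267 = $5,483.48731
Community College District: $432,793 × 0.0017 = $735.7481
Total = $2,263.50739 + $5,907.62445 + $5,483.48731 + $735.7481 = $14,390.36725

$14,390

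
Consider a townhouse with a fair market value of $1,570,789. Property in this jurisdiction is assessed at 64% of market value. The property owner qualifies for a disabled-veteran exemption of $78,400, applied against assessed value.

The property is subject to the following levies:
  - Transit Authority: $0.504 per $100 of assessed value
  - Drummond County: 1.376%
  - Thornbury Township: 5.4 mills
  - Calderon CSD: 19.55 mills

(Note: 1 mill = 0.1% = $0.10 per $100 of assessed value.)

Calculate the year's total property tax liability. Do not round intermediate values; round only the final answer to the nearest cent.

$40,552.09

Assessed value = $1,570,789 × 0.64 = $1,005,304.96
Taxable value = $1,005,304.96 − $78,400 = $926,904.96
Transit Authority: $926,904.96 × 0.00504 = $4,671.6009984
Drummond County: $926,904.96 × 0.01376 = $12,754.2122496
Thornbury Township: $926,904.96 × 0.0054 = $5,005.286784
Calderon CSD: $926,904.96 × 0.01955 = $18,120.991968
Total = $40,552.092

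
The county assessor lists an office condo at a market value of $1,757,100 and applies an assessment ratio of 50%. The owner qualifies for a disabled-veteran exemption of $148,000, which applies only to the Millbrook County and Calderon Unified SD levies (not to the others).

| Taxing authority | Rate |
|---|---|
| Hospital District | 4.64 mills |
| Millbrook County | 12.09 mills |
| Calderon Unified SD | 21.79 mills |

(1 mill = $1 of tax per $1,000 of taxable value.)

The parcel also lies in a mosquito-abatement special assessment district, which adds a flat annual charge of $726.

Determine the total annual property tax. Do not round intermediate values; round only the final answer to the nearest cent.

$29,553.51

Assessed value = $1,757,100 × 0.5 = $878,550
Hospital District: $878,550 × 0.00464 = $4,076.472
Millbrook County: ($878,550 − $148,000) × 0.01209 = $730,550 × 0.01209 = $8,832.3495
Calderon Unified SD: ($878,550 − $148,000) × 0.02179 = $730,550 × 0.02179 = $15,918.6845
Levies subtotal = $28,827.506
Total = $28,827.506 + $726 = $29,553.506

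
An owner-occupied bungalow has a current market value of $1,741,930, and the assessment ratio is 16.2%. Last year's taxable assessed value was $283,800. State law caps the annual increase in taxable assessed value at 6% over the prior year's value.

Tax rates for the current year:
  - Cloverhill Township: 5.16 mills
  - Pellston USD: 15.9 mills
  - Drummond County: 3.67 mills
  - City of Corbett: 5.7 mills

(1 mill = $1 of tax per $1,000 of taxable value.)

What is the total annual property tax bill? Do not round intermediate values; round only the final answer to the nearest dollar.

$8,587

Uncapped assessed value = $1,741,930 × 0.162 = $282,192.66
Cap limit = $283,800 × 1.06 = $300,828
Taxable assessed value = min($282,192.66, $300,828) = $282,192.66 (cap does not bind)
Cloverhill Township: $282,192.66 × 0.00516 = $1,456.1141256
Pellston USD: $282,192.66 × 0.0159 = $4,486.863294
Drummond County: $282,192.66 × 0.00367 = $1,035.6470622
City of Corbett: $282,192.66 × 0.0057 = $1,608.498162
Total = $8,587.1226438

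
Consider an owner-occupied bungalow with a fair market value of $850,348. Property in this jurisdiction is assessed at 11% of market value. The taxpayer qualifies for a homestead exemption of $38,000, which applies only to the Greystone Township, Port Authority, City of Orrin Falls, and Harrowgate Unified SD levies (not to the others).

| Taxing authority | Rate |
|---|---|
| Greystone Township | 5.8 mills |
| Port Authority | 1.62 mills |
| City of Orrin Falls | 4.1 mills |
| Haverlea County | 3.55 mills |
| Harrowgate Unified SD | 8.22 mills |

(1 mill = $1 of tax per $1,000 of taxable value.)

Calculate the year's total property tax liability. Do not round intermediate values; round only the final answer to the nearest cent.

Assessed value = $850,348 × 0.11 = $93,538.28
Greystone Township: ($93,538.28 − $38,000) × 0.0058 = $55,538.28 × 0.0058 = $322.122024
Port Authority: ($93,538.28 − $38,000) × 0.00162 = $55,538.28 × 0.00162 = $89.9720136
City of Orrin Falls: ($93,538.28 − $38,000) × 0.0041 = $55,538.28 × 0.0041 = $227.706948
Haverlea County: $93,538.28 × 0.00355 = $332.060894
Harrowgate Unified SD: ($93,538.28 − $38,000) × 0.00822 = $55,538.28 × 0.00822 = $456.5246616
Total = $1,428.3865412

$1,428.39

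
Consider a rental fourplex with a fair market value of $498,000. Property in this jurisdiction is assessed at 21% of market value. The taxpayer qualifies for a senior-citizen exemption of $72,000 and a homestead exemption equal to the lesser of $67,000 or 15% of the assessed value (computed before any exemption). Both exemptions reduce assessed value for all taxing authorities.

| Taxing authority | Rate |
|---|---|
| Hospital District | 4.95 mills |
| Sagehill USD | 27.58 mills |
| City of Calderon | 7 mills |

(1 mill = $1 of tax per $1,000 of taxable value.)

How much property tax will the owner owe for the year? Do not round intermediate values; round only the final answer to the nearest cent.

Assessed value = $498,000 × 0.21 = $104,580
Homestead exemption = min($67,000, 15% × $104,580) = min($67,000, $15,687) = $15,687 (percentage binds)
Taxable value = $104,580 − $72,000 − $15,687 = $16,893
Hospital District: $16,893 × 0.00495 = $83.62035
Sagehill USD: $16,893 × 0.02758 = $465.90894
City of Calderon: $16,893 × 0.007 = $118.251
Total = $667.78029

$667.78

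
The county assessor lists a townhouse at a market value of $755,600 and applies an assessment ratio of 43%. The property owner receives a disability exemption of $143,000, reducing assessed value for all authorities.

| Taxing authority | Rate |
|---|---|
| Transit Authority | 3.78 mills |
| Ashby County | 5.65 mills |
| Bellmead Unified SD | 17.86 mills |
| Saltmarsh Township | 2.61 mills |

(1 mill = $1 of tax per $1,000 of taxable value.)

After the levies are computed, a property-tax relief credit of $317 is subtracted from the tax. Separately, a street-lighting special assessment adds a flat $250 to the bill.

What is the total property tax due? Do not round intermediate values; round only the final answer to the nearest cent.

$5,372.05

Assessed value = $755,600 × 0.43 = $324,908
Taxable value = $324,908 − $143,000 = $181,908
Transit Authority: $181,908 × 0.00378 = $687.61224
Ashby County: $181,908 × 0.00565 = $1,027.7802
Bellmead Unified SD: $181,908 × 0.01786 = $3,248.87688
Saltmarsh Township: $181,908 × 0.00261 = $474.77988
Levies subtotal = $5,439.0492
After credit = $5,439.0492 − $317 = $5,122.0492
Total = $5,122.0492 + $250 = $5,372.0492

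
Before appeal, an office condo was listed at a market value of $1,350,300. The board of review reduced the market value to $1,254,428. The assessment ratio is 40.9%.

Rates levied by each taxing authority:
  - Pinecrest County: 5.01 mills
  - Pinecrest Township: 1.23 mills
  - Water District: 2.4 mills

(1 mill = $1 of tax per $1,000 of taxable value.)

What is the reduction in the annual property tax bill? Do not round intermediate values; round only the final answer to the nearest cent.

Old assessed value = $1,350,300 × 0.409 = $552,272.7
New assessed value = $1,254,428 × 0.409 = $513,061.052
Combined rate = 0.00501 + 0.00123 + 0.0024 = 0.00864
Old tax = $552,272.7 × 0.00864 = $4,771.636128
New tax = $513,061.052 × 0.00864 = $4,432.84748928
Reduction = $4,771.636128 − $4,432.84748928 = $338.78863872

$338.79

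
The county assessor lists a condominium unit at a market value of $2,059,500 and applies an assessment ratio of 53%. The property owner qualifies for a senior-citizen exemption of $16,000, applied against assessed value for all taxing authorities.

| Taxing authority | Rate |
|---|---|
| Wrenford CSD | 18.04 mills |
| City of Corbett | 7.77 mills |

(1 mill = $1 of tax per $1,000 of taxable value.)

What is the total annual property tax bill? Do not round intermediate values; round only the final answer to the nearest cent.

Assessed value = $2,059,500 × 0.53 = $1,091,535
Taxable value = $1,091,535 − $16,000 = $1,075,535
Wrenford CSD: $1,075,535 × 0.01804 = $19,402.6514
City of Corbett: $1,075,535 × 0.00777 = $8,356.90695
Total = $19,402.6514 + $8,356.90695 = $27,759.55835

$27,759.56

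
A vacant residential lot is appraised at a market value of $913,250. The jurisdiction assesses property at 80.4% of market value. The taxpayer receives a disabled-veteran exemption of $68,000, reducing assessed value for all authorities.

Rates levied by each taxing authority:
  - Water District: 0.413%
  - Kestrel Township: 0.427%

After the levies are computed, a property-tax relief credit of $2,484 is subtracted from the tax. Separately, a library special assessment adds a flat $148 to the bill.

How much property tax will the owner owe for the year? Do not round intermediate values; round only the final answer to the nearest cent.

$3,260.53

Assessed value = $913,250 × 0.804 = $734,253
Taxable value = $734,253 − $68,000 = $666,253
Water District: $666,253 × 0.00413 = $2,751.62489
Kestrel Township: $666,253 × 0.00427 = $2,844.90031
Levies subtotal = $5,596.5252
After credit = $5,596.5252 − $2,484 = $3,112.5252
Total = $3,112.5252 + $148 = $3,260.5252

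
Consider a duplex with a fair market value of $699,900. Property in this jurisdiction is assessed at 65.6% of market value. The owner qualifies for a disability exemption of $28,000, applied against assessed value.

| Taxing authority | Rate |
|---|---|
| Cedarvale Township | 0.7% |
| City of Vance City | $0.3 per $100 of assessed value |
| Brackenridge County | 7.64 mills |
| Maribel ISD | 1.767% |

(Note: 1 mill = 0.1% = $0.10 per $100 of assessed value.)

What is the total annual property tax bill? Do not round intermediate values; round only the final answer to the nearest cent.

Assessed value = $699,900 × 0.656 = $459,134.4
Taxable value = $459,134.4 − $28,000 = $431,134.4
Cedarvale Township: $431,134.4 × 0.007 = $3,017.9408
City of Vance City: $431,134.4 × 0.003 = $1,293.4032
Brackenridge County: $431,134.4 × 0.00764 = $3,293.866816
Maribel ISD: $431,134.4 × 0.01767 = $7,618.144848
Total = $15,223.355664

$15,223.36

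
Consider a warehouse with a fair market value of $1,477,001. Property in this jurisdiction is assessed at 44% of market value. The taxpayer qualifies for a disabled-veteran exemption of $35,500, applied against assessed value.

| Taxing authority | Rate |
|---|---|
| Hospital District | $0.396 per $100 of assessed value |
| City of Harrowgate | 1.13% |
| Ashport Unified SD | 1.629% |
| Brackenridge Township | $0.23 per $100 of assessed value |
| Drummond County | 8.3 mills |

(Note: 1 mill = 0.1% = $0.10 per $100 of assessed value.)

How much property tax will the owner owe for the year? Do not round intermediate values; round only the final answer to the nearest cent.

$25,896.14

Assessed value = $1,477,001 × 0.44 = $649,880.44
Taxable value = $649,880.44 − $35,500 = $614,380.44
Hospital District: $614,380.44 × 0.00396 = $2,432.9465424
City of Harrowgate: $614,380.44 × 0.0113 = $6,942.498972
Ashport Unified SD: $614,380.44 × 0.01629 = $10,008.2573676
Brackenridge Township: $614,380.44 × 0.0023 = $1,413.075012
Drummond County: $614,380.44 × 0.0083 = $5,099.357652
Total = $25,896.135546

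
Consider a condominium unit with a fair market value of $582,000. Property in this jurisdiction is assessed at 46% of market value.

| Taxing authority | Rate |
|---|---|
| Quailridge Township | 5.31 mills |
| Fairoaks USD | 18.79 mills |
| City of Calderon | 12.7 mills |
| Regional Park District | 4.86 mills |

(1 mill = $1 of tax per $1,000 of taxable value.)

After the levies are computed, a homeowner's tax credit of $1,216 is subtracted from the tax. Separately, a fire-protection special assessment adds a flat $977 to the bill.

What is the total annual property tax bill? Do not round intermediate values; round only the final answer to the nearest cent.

$10,914.22

Assessed value = $582,000 × 0.46 = $267,720
Quailridge Township: $267,720 × 0.00531 = $1,421.5932
Fairoaks USD: $267,720 × 0.01879 = $5,030.4588
City of Calderon: $267,720 × 0.0127 = $3,400.044
Regional Park District: $267,720 × 0.00486 = $1,301.1192
Levies subtotal = $11,153.2152
After credit = $11,153.2152 − $1,216 = $9,937.2152
Total = $9,937.2152 + $977 = $10,914.2152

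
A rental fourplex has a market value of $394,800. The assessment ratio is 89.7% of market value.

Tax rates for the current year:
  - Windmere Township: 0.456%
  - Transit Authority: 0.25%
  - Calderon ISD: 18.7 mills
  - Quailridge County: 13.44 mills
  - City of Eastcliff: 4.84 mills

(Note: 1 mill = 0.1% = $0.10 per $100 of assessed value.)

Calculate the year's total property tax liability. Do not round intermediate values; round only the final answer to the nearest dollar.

$15,596

Assessed value = $394,800 × 0.897 = $354,135.6
Windmere Township: $354,135.6 × 0.00456 = $1,614.858336
Transit Authority: $354,135.6 × 0.0025 = $885.339
Calderon ISD: $354,135.6 × 0.0187 = $6,622.33572
Quailridge County: $354,135.6 × 0.01344 = $4,759.582464
City of Eastcliff: $354,135.6 × 0.00484 = $1,714.016304
Total = $15,596.131824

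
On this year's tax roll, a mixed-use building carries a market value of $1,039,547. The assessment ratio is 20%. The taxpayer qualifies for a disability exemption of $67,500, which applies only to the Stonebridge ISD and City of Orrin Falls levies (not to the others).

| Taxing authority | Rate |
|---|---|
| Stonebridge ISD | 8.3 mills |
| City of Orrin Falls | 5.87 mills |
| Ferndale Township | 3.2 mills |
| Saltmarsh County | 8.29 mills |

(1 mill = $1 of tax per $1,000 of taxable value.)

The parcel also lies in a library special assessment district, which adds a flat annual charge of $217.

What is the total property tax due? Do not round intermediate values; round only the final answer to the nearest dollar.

$4,595

Assessed value = $1,039,547 × 0.2 = $207,909.4
Stonebridge ISD: ($207,909.4 − $67,500) × 0.0083 = $140,409.4 × 0.0083 = $1,165.39802
City of Orrin Falls: ($207,909.4 − $67,500) × 0.00587 = $140,409.4 × 0.00587 = $824.203178
Ferndale Township: $207,909.4 × 0.0032 = $665.31008
Saltmarsh County: $207,909.4 × 0.00829 = $1,723.568926
Levies subtotal = $4,378.480204
Total = $4,378.480204 + $217 = $4,595.480204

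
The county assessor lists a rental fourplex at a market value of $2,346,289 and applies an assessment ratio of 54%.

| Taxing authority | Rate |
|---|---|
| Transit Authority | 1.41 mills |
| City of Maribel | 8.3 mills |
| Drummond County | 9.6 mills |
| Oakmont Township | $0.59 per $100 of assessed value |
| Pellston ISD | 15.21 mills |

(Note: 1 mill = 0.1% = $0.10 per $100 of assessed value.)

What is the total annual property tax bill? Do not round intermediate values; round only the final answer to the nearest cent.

$51,211.98

Assessed value = $2,346,289 × 0.54 = $1,266,996.06
Transit Authority: $1,266,996.06 × 0.00141 = $1,786.4644446
City of Maribel: $1,266,996.06 × 0.0083 = $10,516.067298
Drummond County: $1,266,996.06 × 0.0096 = $12,163.162176
Oakmont Township: $1,266,996.06 × 0.0059 = $7,475.276754
Pellston ISD: $1,266,996.06 × 0.01521 = $19,271.0100726
Total = $51,211.9807452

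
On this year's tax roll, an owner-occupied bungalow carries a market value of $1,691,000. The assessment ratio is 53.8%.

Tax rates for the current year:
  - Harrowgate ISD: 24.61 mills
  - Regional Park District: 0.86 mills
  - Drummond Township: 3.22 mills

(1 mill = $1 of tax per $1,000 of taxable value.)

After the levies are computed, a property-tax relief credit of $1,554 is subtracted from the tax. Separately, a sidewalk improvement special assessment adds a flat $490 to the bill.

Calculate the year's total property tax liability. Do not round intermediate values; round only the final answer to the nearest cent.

$25,036.96

Assessed value = $1,691,000 × 0.538 = $909,758
Harrowgate ISD: $909,758 × 0.02461 = $22,389.14438
Regional Park District: $909,758 × 0.00086 = $782.39188
Drummond Township: $909,758 × 0.00322 = $2,929.42076
Levies subtotal = $26,100.95702
After credit = $26,100.95702 − $1,554 = $24,546.95702
Total = $24,546.95702 + $490 = $25,036.95702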